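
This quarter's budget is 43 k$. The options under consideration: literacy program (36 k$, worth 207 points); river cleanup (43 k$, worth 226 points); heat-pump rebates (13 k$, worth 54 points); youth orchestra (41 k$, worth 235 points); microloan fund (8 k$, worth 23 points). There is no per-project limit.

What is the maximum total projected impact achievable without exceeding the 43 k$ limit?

By projected impact per k$: literacy program 5.75, youth orchestra 5.73, river cleanup 5.26 lead.
Filling by ratio: literacy program for 207, with 7 k$ left unused.
Dropping literacy program frees 36 k$; slotting in youth orchestra (41 k$) lifts the total to 235 at 41 k$.
Nothing else within 43 k$ beats 235.

235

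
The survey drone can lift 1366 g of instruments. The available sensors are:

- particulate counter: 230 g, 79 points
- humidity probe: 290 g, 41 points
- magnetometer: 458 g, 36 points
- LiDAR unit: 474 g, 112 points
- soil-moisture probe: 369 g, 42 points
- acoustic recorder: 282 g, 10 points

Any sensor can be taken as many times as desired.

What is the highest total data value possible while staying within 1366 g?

395

Taking 5×particulate counter: 1150 g used, 395 in data value.
The spare 216 g is too small for any remaining sensor, and no exchange beats 395.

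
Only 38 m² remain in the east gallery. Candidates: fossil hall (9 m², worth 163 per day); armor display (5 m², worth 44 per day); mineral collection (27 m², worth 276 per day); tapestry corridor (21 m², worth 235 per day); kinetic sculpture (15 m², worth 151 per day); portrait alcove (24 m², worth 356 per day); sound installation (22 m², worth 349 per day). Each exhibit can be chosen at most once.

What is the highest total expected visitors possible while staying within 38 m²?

Ranking by ratio (expected visitors/m²): fossil hall 18.11, sound installation 15.86, portrait alcove 14.83.
A density-first pass picks fossil hall + armor display + sound installation — 556 at 36 m².
The 22 m² tied up in sound installation is better spent on portrait alcove — total rises to 563 (38 m²).
An exhaustive check of the 128 subsets confirms 563.

563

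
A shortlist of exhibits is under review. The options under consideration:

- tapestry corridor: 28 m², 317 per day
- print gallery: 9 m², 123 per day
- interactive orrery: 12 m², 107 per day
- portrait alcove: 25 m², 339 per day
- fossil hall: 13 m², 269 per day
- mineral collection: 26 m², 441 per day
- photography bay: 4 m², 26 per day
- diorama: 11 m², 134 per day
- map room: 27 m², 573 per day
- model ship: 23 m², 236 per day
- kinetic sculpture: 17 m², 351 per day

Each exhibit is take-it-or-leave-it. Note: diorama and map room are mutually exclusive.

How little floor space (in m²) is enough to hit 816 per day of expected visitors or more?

40

Minimise m² subject to total expected visitors ≥ 816.
Taking fossil hall + map room gives 842 (≥ 816) for 40 m².
Any bundle with less than 40 m² falls short of 816.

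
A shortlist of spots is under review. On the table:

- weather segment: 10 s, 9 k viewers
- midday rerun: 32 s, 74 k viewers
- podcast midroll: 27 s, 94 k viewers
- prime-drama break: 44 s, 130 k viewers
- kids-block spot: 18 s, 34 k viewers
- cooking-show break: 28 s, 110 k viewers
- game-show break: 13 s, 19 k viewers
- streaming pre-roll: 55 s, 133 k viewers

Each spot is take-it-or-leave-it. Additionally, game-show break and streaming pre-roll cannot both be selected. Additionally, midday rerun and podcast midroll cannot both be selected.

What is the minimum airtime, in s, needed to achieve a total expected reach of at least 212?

65

Need the lightest bundle worth ≥ 212.
Taking weather segment + podcast midroll + cooking-show break gives 213 (≥ 212) for 65 s.
No combination under 65 s hits 212.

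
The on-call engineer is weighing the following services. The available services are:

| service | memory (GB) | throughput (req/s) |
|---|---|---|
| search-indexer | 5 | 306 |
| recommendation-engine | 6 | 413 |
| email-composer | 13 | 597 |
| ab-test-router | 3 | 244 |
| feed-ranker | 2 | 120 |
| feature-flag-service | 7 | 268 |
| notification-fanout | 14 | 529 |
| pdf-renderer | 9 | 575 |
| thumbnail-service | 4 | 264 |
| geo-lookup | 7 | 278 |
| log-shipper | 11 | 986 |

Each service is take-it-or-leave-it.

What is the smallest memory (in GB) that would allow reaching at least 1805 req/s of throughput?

23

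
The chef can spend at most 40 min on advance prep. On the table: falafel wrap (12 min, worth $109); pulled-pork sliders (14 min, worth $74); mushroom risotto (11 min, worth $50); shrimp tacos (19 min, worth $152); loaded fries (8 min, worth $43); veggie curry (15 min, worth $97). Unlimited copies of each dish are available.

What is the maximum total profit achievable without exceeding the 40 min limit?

327

Best packing: 3×falafel wrap — 36 min, 327 total.
That's the maximum — no swap from here does better than 327.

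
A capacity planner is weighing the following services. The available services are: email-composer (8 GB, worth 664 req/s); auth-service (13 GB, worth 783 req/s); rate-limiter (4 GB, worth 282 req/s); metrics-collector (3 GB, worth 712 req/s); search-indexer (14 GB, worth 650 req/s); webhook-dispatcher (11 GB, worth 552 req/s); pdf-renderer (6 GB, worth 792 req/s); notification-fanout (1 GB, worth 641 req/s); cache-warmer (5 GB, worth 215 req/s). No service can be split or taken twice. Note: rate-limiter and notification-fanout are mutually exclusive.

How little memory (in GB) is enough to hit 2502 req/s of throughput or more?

18

Need the lightest bundle worth ≥ 2502.
email-composer + metrics-collector + pdf-renderer + notification-fanout reaches 2809 using 18 GB.
Below 18 GB the best achievable stays under 2502.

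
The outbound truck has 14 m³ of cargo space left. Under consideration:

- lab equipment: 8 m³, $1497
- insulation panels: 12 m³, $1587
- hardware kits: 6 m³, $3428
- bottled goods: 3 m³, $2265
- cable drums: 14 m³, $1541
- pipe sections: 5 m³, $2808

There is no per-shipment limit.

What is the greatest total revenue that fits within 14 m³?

9603

Filling by ratio: 4×bottled goods for 9060, with 2 m³ left unused.
Dropping bottled goods frees 3 m³; slotting in pipe sections (5 m³) lifts the total to 9603 at 14 m³.
Every other selection either busts 14 m³ or fails to beat 9603.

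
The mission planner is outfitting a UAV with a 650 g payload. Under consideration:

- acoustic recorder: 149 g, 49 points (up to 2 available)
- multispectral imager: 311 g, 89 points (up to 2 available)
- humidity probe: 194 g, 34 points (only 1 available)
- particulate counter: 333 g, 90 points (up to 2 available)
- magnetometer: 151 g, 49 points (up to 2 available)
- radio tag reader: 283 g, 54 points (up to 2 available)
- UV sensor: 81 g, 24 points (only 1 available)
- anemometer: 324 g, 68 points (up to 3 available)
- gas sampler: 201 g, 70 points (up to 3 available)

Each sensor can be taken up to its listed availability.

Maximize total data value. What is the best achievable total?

217

Greedy by ratio would take 3×gas sampler: 603 g used, total 210.
Dropping 2×gas sampler frees 402 g; slotting in 2×acoustic recorder + magnetometer (449 g) lifts the total to 217 at 650 g.
That's the maximum — no swap from here does better than 217.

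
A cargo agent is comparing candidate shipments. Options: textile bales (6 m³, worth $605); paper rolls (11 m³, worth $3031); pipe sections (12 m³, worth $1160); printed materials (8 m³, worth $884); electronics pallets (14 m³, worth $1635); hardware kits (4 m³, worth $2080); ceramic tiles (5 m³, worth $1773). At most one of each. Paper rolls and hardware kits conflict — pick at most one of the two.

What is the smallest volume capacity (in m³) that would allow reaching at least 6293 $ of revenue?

30

Minimise m³ subject to total revenue ≥ 6293.
textile bales + paper rolls + printed materials + ceramic tiles: 6293 revenue at 30 m³.
No combination under 30 m³ hits 6293.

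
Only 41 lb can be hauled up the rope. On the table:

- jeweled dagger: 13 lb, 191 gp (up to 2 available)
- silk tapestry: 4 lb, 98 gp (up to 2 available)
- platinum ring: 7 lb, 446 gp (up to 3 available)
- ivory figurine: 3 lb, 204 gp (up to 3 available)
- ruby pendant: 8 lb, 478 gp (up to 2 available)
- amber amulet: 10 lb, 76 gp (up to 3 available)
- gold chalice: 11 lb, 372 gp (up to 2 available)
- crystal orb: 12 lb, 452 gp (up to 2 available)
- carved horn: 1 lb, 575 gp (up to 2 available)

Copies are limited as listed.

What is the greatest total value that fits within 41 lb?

3610

Filling by ratio: 3×platinum ring + 3×ivory figurine + ruby pendant + 2×carved horn for 3578, with 1 lb left unused.
Replace platinum ring with ruby pendant: the trade gains 32 net, giving 3610 at 41 lb.
Every other selection either busts 41 lb or exceeds an availability limit or fails to beat 3610.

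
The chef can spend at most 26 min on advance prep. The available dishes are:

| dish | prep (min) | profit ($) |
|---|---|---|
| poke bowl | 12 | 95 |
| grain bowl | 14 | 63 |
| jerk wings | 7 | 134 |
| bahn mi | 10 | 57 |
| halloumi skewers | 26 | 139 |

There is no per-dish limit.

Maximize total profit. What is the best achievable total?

The ratio ordering already packs tightly: 3×jerk wings, 21 min, 402.
That's the maximum — no swap from here does better than 402.

402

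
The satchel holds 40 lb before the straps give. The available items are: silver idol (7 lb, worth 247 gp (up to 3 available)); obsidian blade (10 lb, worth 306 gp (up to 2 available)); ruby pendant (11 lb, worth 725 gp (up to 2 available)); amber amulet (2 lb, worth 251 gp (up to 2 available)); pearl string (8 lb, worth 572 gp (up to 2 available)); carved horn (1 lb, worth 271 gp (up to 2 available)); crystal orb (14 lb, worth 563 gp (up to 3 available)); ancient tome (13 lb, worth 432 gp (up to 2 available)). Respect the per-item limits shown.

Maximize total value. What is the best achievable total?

By value per lb: carved horn 271.00, amber amulet 125.50, pearl string 71.50, ruby pendant 65.91 lead.
Taking silver idol + ruby pendant + 2×amber amulet + 2×pearl string + 2×carved horn: 40 lb used, 3160 in value.

3160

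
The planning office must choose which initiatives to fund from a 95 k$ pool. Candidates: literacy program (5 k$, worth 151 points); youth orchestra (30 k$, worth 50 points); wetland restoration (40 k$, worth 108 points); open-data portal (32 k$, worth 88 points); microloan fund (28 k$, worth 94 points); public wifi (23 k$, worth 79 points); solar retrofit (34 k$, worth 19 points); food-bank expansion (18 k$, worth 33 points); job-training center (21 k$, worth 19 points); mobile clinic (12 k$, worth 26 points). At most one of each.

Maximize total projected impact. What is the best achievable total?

Literacy program + open-data portal + microloan fund + public wifi uses 88 of the 95 k$ and totals 412.
No other feasible combination exceeds 412.

412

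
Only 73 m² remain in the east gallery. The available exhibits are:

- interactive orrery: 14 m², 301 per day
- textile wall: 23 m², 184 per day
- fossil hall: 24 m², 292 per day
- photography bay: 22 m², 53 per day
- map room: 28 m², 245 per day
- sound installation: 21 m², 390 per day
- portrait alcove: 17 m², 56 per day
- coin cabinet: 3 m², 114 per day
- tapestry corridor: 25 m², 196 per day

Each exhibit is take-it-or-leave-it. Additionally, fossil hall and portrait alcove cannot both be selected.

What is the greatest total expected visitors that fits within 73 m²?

1097

The ratio ordering already packs tightly: interactive orrery + fossil hall + sound installation + coin cabinet, 62 m², 1097.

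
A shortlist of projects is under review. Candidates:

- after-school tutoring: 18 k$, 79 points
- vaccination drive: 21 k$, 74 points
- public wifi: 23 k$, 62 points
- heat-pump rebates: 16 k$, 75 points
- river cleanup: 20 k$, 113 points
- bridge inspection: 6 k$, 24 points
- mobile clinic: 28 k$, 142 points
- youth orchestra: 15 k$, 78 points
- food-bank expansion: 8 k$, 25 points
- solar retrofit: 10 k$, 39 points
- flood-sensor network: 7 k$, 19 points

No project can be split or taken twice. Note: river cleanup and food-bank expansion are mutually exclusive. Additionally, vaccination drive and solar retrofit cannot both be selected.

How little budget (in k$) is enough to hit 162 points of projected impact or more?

Minimise k$ subject to total projected impact ≥ 162.
bridge inspection + mobile clinic reaches 166 using 34 k$.
No combination under 34 k$ hits 162.

34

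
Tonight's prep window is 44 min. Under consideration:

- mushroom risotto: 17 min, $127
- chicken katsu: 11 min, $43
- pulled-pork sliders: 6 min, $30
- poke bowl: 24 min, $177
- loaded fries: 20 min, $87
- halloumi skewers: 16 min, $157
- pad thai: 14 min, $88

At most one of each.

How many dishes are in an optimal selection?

2

Best achievable profit is 334.
For example poke bowl + halloumi skewers achieves it, using 40 min.
Any selection reaching 334 contains exactly 2 dishes.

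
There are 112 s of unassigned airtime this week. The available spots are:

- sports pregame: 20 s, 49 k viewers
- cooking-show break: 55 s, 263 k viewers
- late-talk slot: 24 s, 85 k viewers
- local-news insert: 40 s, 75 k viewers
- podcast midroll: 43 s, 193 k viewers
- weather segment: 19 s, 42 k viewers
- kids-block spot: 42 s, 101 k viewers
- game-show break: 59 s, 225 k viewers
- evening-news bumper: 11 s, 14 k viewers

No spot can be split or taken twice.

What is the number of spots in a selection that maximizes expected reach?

3

Best achievable expected reach is 470.
One optimal bundle: cooking-show break + podcast midroll + evening-news bumper (109 s).
All optima have 3 spots.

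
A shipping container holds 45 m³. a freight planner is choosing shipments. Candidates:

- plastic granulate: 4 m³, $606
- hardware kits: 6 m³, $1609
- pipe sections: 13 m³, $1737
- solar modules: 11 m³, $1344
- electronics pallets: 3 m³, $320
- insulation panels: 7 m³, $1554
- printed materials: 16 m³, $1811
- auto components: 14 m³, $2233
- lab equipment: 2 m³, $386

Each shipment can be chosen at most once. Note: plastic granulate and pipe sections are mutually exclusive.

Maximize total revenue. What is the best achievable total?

Filling by ratio: plastic granulate + hardware kits + solar modules + insulation panels + auto components + lab equipment for 7732, with 1 m³ left unused.
Replace plastic granulate and solar modules with pipe sections + electronics pallets: the trade gains 107 net, giving 7839 at 45 m³.
Runner-up plastic granulate + hardware kits + solar modules + insulation panels + auto components + lab equipment tops out at 7732.

7839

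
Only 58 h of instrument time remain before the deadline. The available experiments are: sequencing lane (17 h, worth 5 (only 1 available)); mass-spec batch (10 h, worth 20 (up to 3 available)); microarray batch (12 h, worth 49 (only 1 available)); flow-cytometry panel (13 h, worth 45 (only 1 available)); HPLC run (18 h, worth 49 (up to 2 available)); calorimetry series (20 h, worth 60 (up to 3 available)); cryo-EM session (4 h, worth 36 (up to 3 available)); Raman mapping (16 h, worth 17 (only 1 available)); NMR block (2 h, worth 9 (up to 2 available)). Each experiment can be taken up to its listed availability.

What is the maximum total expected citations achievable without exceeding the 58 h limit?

262

Taking the top-ratio experiments first gives mass-spec batch + microarray batch + flow-cytometry panel + 3×cryo-EM session + 2×NMR block for 240 (51 h).
Replace mass-spec batch and 2×NMR block with calorimetry series: the trade gains 22 net, giving 262 at 57 h.
The spare 1 h is too small for any remaining experiment, and no exchange beats 262.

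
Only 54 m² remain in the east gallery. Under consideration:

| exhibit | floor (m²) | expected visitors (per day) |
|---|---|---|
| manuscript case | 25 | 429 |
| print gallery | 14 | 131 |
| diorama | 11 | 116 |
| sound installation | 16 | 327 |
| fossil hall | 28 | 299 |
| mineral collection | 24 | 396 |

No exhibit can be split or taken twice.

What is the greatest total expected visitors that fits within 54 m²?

872

Taking manuscript case + diorama + sound installation: 52 m² used, 872 in expected visitors.
No other feasible combination exceeds 872.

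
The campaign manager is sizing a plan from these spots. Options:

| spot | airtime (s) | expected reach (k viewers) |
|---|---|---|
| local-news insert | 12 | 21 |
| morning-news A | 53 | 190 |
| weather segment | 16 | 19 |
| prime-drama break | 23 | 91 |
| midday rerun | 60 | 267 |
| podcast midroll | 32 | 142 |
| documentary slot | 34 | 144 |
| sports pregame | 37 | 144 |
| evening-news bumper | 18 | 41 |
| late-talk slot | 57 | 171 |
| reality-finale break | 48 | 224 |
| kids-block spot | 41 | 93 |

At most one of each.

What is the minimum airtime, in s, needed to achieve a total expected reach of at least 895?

Need the lightest bundle worth ≥ 895.
midday rerun + podcast midroll + documentary slot + sports pregame + reality-finale break reaches 921 using 211 s.
Below 211 s the best achievable stays under 895.

211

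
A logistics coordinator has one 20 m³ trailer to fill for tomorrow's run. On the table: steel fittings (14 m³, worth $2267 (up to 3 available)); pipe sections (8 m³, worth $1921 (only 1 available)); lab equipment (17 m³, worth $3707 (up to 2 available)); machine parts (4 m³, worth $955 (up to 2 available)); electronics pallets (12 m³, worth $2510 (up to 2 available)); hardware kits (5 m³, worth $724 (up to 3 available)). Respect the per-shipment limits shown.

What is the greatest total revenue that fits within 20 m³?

4431

Taking the top-ratio shipments first gives pipe sections + 2×machine parts for 3831 (16 m³).
Dropping 2×machine parts frees 8 m³; slotting in electronics pallets (12 m³) lifts the total to 4431 at 20 m³.
Nothing else within 20 m³ beats 4431.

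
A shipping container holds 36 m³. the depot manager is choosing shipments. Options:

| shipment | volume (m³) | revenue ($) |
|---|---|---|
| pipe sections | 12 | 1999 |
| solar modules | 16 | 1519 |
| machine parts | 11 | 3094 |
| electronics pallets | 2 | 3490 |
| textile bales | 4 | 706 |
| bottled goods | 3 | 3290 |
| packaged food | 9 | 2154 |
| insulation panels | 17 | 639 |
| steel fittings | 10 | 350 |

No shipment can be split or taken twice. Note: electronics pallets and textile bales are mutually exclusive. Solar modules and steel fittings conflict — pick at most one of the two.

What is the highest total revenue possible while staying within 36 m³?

12378

By revenue per m³: electronics pallets 1745.00, bottled goods 1096.67, machine parts 281.27 lead.
Taking machine parts + electronics pallets + bottled goods + packaged food + steel fittings: 35 m³ used, 12378 in revenue.
The closest alternative, machine parts + electronics pallets + bottled goods + packaged food, reaches only 12028.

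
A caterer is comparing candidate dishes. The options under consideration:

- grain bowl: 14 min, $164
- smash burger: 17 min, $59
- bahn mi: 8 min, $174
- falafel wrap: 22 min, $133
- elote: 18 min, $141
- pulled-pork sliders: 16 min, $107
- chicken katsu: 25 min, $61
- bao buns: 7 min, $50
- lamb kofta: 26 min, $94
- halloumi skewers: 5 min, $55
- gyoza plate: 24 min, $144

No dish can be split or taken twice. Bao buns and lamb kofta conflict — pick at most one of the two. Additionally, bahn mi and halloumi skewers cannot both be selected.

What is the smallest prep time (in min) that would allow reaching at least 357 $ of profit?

29

Minimise min subject to total profit ≥ 357.
Taking grain bowl + bahn mi + bao buns gives 388 (≥ 357) for 29 min.
No combination under 29 min hits 357.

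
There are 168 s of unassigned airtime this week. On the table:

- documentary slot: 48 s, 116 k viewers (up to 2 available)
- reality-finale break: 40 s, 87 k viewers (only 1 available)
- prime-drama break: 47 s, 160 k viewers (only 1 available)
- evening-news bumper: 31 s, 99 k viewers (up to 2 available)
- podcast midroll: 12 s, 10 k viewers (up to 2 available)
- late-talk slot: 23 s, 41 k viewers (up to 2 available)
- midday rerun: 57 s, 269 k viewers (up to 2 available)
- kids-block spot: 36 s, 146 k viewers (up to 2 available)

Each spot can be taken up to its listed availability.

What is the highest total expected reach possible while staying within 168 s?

698

Greedy by ratio would take podcast midroll + 2×midday rerun + kids-block spot: 162 s used, total 694.
Replace podcast midroll and kids-block spot with prime-drama break: the trade gains 4 net, giving 698 at 161 s.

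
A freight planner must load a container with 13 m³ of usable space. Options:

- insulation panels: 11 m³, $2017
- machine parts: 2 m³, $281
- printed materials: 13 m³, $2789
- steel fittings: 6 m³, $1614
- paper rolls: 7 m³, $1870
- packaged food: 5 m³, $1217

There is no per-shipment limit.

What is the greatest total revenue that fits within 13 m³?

3484

Ranking by ratio (revenue/m³): steel fittings 269.00, paper rolls 267.14, packaged food 243.40.
Greedy by ratio would take 2×steel fittings: 12 m³ used, total 3228.
Replace steel fittings with paper rolls: the trade gains 256 net, giving 3484 at 13 m³.
No other feasible combination exceeds 3484.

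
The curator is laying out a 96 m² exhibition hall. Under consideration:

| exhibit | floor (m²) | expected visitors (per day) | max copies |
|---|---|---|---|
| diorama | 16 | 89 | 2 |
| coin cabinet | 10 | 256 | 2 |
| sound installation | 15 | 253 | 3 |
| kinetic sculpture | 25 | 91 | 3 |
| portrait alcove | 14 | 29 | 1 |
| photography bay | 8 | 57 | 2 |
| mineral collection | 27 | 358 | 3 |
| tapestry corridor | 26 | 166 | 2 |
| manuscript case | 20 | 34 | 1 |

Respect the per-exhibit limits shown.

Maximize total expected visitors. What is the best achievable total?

1629

2×coin cabinet + 3×sound installation + mineral collection uses 92 of the 96 m² and totals 1629.
That's the maximum — no swap from here does better than 1629.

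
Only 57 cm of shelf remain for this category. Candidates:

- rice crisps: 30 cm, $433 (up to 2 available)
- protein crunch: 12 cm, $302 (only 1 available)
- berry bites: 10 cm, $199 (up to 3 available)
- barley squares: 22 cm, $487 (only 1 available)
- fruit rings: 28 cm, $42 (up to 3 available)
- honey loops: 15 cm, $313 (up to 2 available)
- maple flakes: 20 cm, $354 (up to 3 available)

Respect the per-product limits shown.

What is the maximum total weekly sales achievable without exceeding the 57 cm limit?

1212

By weekly sales per cm: protein crunch 25.17, barley squares 22.14, honey loops 20.87, berry bites 19.90 lead.
Filling by ratio: protein crunch + barley squares + honey loops for 1102, with 8 cm left unused.
Replace barley squares with 3×berry bites: the trade gains 110 net, giving 1212 at 57 cm.
That's the maximum — no swap from here does better than 1212.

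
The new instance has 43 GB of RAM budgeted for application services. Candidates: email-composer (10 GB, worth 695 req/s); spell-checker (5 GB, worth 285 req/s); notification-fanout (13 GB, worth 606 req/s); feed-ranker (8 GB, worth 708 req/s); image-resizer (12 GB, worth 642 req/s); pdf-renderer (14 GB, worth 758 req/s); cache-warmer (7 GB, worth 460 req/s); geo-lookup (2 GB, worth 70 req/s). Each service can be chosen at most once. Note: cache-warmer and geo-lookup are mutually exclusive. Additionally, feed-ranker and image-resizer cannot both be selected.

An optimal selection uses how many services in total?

The maximum throughput within 43 GB is 2754.
email-composer + spell-checker + notification-fanout + feed-ranker + cache-warmer hits 2754 at 43 GB.
All optima have 5 services.

5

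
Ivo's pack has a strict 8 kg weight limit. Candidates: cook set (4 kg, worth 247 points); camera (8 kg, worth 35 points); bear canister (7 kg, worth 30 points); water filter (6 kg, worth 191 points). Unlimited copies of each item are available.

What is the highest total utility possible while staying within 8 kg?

Best packing: 2×cook set — 8 kg, 494 total.
That's the maximum — no swap from here does better than 494.

494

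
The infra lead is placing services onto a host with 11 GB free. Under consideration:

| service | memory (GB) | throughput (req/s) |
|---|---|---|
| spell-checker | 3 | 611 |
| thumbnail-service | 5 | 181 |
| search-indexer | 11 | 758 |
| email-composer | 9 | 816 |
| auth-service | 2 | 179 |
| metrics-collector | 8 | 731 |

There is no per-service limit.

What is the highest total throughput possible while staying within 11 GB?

The ratio ordering already packs tightly: 3×spell-checker + auth-service, 11 GB, 2012.

2012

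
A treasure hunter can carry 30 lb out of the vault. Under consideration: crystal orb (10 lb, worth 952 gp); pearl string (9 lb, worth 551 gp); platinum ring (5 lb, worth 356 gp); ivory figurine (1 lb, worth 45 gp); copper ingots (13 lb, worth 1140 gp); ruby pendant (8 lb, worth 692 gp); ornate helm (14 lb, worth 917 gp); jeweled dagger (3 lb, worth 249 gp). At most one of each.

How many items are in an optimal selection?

4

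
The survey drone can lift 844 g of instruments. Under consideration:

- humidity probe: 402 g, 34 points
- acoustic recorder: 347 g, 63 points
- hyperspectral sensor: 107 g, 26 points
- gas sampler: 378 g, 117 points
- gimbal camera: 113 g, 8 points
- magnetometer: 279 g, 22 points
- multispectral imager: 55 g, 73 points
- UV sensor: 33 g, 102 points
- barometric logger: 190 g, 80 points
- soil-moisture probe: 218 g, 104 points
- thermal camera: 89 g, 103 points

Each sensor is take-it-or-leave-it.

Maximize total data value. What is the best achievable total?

Density check — UV sensor 3.09, multispectral imager 1.33, thermal camera 1.16, soil-moisture probe 0.48 are the best per g.
The ratio heuristic lands on hyperspectral sensor + gimbal camera + multispectral imager + UV sensor + barometric logger + soil-moisture probe + thermal camera (496) but leaves 39 g idle.
The 410 g tied up in hyperspectral sensor and gimbal camera and barometric logger is better spent on gas sampler — total rises to 499 (773 g).
The closest alternative, hyperspectral sensor + gimbal camera + multispectral imager + UV sensor + barometric logger + soil-moisture probe + thermal camera, reaches only 496.

499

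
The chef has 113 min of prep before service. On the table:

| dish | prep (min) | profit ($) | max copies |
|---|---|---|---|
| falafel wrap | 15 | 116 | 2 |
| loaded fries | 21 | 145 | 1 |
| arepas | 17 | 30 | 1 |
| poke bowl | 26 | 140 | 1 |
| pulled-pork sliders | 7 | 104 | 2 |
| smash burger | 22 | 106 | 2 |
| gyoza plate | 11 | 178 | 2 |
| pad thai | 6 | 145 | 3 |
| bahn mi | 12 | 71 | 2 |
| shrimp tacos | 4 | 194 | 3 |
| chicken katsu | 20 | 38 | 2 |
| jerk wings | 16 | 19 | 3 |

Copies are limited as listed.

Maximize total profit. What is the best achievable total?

By profit per min: shrimp tacos 48.50, pad thai 24.17, gyoza plate 16.18 lead.
Best packing: 2×falafel wrap + 2×pulled-pork sliders + 2×gyoza plate + 3×pad thai + bahn mi + 3×shrimp tacos — 108 min, 1884 total.

1884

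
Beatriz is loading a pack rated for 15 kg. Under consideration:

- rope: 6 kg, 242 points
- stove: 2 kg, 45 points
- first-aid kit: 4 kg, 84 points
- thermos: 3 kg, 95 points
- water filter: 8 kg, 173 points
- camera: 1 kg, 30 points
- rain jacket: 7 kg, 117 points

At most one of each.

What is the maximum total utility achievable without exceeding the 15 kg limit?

466

Taking the top-ratio items first gives rope + stove + thermos + camera for 412 (12 kg).
The 1 kg tied up in camera is better spent on first-aid kit — total rises to 466 (15 kg).
The closest alternative, rope + first-aid kit + thermos + camera, reaches only 451.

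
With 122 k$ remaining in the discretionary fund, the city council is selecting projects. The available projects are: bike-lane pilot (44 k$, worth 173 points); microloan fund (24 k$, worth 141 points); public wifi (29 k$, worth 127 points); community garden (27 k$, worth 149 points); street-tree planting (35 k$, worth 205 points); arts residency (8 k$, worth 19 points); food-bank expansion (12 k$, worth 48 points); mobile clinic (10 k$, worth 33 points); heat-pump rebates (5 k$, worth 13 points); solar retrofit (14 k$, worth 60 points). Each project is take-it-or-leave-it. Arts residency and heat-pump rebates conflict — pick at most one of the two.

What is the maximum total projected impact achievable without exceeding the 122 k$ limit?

The ratio heuristic lands on microloan fund + public wifi + community garden + street-tree planting + heat-pump rebates (635) but leaves 2 k$ idle.
But microloan fund + community garden + street-tree planting + food-bank expansion + mobile clinic + solar retrofit fits in 122 k$ and reaches 636.
Next best is microloan fund + public wifi + community garden + street-tree planting + heat-pump rebates at 635 (120 k$) — short by 1.

636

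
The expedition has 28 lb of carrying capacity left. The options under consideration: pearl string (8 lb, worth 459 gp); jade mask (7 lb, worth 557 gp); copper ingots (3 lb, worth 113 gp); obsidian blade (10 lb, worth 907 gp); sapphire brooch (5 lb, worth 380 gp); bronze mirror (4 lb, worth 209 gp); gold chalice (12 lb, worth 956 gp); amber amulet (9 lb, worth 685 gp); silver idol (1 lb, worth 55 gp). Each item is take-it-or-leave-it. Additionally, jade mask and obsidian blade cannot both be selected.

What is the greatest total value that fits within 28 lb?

By value per lb: obsidian blade 90.70, gold chalice 79.67, jade mask 79.57, amber amulet 76.11 lead.
Taking obsidian blade + sapphire brooch + gold chalice + silver idol: 28 lb used, 2298 in value.
That's the maximum — no feasible swap from here does better than 2298.

2298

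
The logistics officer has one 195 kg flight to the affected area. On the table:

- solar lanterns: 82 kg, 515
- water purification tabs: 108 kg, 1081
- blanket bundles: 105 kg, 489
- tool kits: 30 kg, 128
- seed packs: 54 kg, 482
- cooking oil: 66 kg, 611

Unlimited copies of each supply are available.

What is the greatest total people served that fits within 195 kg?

1704

Filling by ratio: water purification tabs + cooking oil for 1692, with 21 kg left unused.
The 108 kg tied up in water purification tabs is better spent on seed packs + cooking oil — total rises to 1704 (186 kg).
No other feasible combination exceeds 1704.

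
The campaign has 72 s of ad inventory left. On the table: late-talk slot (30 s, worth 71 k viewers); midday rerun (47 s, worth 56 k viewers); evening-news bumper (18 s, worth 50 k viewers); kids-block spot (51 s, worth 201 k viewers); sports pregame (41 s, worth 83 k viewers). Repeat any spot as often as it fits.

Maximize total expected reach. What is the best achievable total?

251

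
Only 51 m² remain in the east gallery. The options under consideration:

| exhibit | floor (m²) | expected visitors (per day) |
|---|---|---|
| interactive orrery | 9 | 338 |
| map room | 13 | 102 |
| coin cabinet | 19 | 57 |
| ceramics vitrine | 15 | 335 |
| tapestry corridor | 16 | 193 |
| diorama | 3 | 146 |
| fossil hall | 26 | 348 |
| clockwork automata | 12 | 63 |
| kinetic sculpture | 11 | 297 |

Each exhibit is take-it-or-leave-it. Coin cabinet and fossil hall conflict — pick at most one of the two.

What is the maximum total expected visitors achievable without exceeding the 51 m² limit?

1218

Best packing: interactive orrery + map room + ceramics vitrine + diorama + kinetic sculpture — 51 m², 1218 total.
Nothing else feasible within 51 m² beats 1218.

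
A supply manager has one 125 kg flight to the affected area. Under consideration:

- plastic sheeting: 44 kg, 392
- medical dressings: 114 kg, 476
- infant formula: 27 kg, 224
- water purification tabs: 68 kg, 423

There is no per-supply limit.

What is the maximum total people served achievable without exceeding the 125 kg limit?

Density check — plastic sheeting 8.91, infant formula 8.30, water purification tabs 6.22 are the best per kg.
Taking the top-ratio supplies first gives 2×plastic sheeting + infant formula for 1008 (115 kg).
Dropping plastic sheeting frees 44 kg; slotting in 2×infant formula (54 kg) lifts the total to 1064 at 125 kg.
Every other selection either busts 125 kg or fails to beat 1064.

1064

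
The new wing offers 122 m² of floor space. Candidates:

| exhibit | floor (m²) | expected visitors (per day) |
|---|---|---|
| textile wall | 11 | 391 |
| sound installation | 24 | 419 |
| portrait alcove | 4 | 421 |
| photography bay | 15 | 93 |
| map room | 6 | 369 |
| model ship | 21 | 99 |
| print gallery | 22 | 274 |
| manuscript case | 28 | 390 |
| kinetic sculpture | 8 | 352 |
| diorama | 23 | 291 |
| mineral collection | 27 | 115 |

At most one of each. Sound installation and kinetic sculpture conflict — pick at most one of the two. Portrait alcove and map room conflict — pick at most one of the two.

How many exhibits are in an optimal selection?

The maximum expected visitors within 122 m² is 2218.
For example textile wall + portrait alcove + model ship + print gallery + manuscript case + kinetic sculpture + diorama achieves it, using 117 m².
Any selection reaching 2218 contains exactly 7 exhibits.

7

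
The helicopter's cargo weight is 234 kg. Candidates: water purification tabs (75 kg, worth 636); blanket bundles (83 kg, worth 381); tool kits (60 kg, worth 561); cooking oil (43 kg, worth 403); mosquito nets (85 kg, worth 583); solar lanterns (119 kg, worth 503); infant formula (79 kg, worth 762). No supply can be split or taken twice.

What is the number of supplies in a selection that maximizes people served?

3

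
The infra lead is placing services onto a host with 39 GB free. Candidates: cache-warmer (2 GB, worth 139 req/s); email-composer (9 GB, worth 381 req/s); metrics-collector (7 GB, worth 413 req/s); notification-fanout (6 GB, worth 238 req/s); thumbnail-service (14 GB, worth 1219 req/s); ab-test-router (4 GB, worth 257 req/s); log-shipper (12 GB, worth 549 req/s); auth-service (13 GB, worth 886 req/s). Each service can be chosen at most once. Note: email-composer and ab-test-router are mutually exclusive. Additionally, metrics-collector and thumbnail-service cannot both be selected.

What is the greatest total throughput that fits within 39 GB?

Taking cache-warmer + notification-fanout + thumbnail-service + ab-test-router + auth-service: 39 GB used, 2739 in throughput.
Runner-up thumbnail-service + log-shipper + auth-service tops out at 2654.

2739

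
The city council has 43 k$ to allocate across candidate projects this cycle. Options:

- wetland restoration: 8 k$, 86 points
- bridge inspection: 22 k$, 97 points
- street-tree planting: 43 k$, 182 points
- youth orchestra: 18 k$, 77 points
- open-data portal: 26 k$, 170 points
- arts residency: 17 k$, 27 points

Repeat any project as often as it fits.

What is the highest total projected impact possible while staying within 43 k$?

430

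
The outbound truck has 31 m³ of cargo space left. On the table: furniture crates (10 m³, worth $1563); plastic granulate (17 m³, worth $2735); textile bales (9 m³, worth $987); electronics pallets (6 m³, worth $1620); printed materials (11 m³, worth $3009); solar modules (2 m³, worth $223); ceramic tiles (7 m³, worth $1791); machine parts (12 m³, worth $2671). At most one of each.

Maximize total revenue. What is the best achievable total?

The ratio heuristic lands on electronics pallets + printed materials + solar modules + ceramic tiles (6643) but leaves 5 m³ idle.
Dropping ceramic tiles frees 7 m³; slotting in machine parts (12 m³) lifts the total to 7523 at 31 m³.

7523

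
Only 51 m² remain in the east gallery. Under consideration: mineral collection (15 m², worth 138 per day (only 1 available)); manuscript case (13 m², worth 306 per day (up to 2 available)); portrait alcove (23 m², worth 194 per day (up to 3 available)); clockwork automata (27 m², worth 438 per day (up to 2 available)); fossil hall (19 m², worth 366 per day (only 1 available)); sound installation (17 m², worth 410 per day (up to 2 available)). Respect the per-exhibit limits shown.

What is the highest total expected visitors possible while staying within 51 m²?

Density check — sound installation 24.12, manuscript case 23.54, fossil hall 19.26 are the best per m².
Best packing: manuscript case + 2×sound installation — 47 m², 1126 total.
Nothing else within 51 m² beats 1126.

1126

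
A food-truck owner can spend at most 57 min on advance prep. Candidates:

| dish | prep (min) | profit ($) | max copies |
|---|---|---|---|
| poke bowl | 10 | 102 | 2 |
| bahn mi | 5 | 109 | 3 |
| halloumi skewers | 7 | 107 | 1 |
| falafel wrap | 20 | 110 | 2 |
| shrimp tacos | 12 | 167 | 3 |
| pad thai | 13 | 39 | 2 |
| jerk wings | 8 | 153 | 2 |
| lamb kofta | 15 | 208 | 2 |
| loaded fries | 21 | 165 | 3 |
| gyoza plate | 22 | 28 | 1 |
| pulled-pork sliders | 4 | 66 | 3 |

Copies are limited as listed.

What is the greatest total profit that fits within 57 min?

1014

By profit per min: bahn mi 21.80, jerk wings 19.12, pulled-pork sliders 16.50, halloumi skewers 15.29 lead.
A density-first pass picks 3×bahn mi + halloumi skewers + 2×jerk wings + 3×pulled-pork sliders — 938 at 50 min.
The 8 min tied up in 2×pulled-pork sliders is better spent on lamb kofta — total rises to 1014 (57 min).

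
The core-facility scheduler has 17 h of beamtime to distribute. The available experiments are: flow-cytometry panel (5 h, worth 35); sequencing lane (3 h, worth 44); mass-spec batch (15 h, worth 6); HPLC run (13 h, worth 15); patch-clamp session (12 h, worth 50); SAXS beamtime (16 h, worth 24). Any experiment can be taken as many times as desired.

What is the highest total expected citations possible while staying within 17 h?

220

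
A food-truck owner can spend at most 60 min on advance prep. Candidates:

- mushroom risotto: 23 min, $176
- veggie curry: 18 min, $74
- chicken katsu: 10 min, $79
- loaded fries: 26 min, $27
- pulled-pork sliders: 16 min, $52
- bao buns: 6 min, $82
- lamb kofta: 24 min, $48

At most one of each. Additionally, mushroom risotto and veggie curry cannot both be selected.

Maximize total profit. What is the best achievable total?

389

Mushroom risotto + chicken katsu + pulled-pork sliders + bao buns uses 55 of the 60 min and totals 389.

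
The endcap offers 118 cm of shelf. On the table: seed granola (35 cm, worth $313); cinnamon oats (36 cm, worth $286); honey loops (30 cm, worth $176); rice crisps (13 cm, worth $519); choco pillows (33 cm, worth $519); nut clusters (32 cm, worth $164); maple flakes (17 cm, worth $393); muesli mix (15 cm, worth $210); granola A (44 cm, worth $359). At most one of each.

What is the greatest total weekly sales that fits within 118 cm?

Best packing: seed granola + rice crisps + choco pillows + maple flakes + muesli mix — 113 cm, 1954 total.
Runner-up cinnamon oats + rice crisps + choco pillows + maple flakes + muesli mix tops out at 1927.

1954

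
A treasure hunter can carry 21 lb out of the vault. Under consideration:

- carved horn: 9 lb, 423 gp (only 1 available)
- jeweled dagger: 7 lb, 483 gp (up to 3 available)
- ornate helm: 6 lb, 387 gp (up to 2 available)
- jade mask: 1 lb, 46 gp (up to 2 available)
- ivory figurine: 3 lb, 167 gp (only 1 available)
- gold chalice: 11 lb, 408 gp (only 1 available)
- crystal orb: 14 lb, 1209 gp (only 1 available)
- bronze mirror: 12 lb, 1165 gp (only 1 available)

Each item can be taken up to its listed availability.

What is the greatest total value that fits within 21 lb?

1740

By value per lb: bronze mirror 97.08, crystal orb 86.36, jeweled dagger 69.00 lead.
Taking jeweled dagger + 2×jade mask + bronze mirror: 21 lb used, 1740 in value.
Nothing else within 21 lb beats 1740.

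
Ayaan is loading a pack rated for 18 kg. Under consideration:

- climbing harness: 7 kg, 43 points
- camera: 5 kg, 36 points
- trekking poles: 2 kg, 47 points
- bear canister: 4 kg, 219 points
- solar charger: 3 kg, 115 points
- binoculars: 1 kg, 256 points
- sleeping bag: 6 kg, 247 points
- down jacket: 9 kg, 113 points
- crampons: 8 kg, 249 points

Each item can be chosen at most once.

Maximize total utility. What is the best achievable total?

Ranking by ratio (utility/kg): binoculars 256.00, bear canister 54.75, sleeping bag 41.17, solar charger 38.33.
Filling by ratio: trekking poles + bear canister + solar charger + binoculars + sleeping bag for 884, with 2 kg left unused.
The 6 kg tied up in sleeping bag is better spent on crampons — total rises to 886 (18 kg).
Every other selection either busts 18 kg or fails to beat 886.

886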